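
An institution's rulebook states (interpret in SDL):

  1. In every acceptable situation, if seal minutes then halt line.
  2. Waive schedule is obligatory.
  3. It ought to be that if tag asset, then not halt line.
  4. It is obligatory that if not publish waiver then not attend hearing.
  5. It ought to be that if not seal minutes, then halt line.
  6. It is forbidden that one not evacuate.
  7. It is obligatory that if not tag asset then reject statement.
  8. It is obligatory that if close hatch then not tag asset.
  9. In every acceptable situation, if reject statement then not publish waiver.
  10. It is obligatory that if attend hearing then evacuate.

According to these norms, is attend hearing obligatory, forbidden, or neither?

Premises 1 and 5 are O(seal_minutes → halt_line) and O(¬seal_minutes → halt_line); every ideal world satisfies seal_minutes or ¬seal_minutes, so in either case halt_line holds — hence O(halt_line).
Premise 3, O(tag_asset → ¬halt_line), contraposes to O(halt_line → ¬tag_asset); with O(halt_line) we get O(¬tag_asset).
Premise 7 is O(¬tag_asset → reject_statement); since O(¬tag_asset), deontic closure gives O(reject_statement).
With premise 9, O(reject_statement → ¬publish_waiver), the K-axiom yields O(¬publish_waiver).
Premise 4 is O(¬publish_waiver → ¬attend_hearing); since O(¬publish_waiver), deontic closure gives O(¬attend_hearing).
Premises 2, 6, 8, 10 do not contribute to this derivation.
Thus O(¬attend_hearing), which is F(attend_hearing): attend_hearing is forbidden.

Forbidden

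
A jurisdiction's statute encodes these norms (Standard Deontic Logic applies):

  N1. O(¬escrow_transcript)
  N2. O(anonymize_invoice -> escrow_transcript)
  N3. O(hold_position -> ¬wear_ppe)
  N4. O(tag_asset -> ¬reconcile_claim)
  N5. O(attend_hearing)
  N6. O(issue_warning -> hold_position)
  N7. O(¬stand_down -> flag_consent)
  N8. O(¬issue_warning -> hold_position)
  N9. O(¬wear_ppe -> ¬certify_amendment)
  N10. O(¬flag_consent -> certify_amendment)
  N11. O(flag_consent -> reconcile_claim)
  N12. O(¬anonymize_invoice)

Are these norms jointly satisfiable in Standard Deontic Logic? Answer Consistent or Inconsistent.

Premise 2 is O(anonymize_invoice -> escrow_transcript), but O(anonymize_invoice) is not derivable from the premises, so it does not yield O(escrow_transcript).
So O(escrow_transcript) is not derivable, and the apparent clash with O(¬escrow_transcript) does not arise.
A world satisfying every obligation exists (e.g. anonymize_invoice=false, attend_hearing=true, certify_amendment=false, escrow_transcript=false, flag_consent=true, hold_position=true, issue_warning=false, reconcile_claim=true, stand_down=false, tag_asset=false, wear_ppe=false); no atom is both obligatory and forbidden, so the set is consistent.

Consistent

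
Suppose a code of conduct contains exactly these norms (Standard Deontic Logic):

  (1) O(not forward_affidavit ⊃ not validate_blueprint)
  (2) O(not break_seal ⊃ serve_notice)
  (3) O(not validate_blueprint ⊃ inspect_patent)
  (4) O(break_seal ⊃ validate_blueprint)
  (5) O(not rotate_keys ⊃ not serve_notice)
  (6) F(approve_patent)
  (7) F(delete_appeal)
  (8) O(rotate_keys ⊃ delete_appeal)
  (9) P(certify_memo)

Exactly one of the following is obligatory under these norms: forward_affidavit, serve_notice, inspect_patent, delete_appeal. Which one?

forward_affidavit

F(delete_appeal) at premise 7 means O(not delete_appeal).
Premise 8, O(rotate_keys ⊃ delete_appeal), contraposes to O(not delete_appeal ⊃ not rotate_keys); with O(not delete_appeal) we get O(not rotate_keys).
With premise 5, O(not rotate_keys ⊃ not serve_notice), the K-axiom yields O(not serve_notice).
Premise 2, O(not break_seal ⊃ serve_notice), contraposes to O(not serve_notice ⊃ break_seal); with O(not serve_notice) we get O(break_seal).
With premise 4, O(break_seal ⊃ validate_blueprint), the K-axiom yields O(validate_blueprint).
Premise 1 is O(not forward_affidavit ⊃ not validate_blueprint); contrapositively O(validate_blueprint ⊃ forward_affidavit). Since O(validate_blueprint) holds, K gives O(forward_affidavit).
So O(forward_affidavit) holds — forward_affidavit is obligatory. None of the other listed options is made obligatory by any chain of premises.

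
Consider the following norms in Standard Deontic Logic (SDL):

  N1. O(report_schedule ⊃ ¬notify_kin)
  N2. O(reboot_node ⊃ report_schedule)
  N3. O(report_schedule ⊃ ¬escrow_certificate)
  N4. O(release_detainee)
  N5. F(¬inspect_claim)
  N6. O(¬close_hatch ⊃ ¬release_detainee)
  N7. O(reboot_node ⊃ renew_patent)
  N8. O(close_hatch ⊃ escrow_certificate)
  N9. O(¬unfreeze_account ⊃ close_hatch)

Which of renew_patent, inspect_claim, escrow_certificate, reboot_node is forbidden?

reboot_node

From premise 4 we have O(release_detainee).
The contrapositive of premise 6 (O(¬close_hatch ⊃ ¬release_detainee)) is O(release_detainee ⊃ close_hatch), and O(release_detainee) is already established, so O(close_hatch).
Applying K to premise 8 (O(close_hatch ⊃ escrow_certificate)) and O(close_hatch) yields O(escrow_certificate).
The contrapositive of premise 3 (O(report_schedule ⊃ ¬escrow_certificate)) is O(escrow_certificate ⊃ ¬report_schedule), and O(escrow_certificate) is already established, so O(¬report_schedule).
Premise 2 is O(reboot_node ⊃ report_schedule); contrapositively O(¬report_schedule ⊃ ¬reboot_node). Since O(¬report_schedule) holds, K gives O(¬reboot_node).
So O(¬reboot_node) holds, i.e. reboot_node is forbidden. None of the other listed options is forbidden under the premises.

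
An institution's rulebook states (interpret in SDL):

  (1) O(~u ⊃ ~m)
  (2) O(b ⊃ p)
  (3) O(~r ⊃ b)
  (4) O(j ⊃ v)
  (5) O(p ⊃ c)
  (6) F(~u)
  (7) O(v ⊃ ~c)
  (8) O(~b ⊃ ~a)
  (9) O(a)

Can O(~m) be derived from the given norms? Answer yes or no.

Premise 1 is O(~u ⊃ ~m), but O(~u) is not derivable from the premises, so it does not yield O(~m).
No other premise forces O(~m). An ideal world satisfying every premise can still have ~m false, so O(~m) is not derivable.

No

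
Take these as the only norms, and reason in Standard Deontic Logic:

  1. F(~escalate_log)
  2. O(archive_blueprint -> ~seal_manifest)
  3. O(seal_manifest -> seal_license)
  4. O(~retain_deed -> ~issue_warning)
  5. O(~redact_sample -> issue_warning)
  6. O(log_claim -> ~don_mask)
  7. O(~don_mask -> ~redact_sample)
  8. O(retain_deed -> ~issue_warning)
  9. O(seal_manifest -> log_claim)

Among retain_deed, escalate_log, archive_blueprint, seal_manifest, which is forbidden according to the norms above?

Premises 4 and 8 cover both cases: O(~retain_deed -> ~issue_warning) and O(retain_deed -> ~issue_warning). Since ~retain_deed ∨ retain_deed is a tautology, O(~issue_warning) follows.
Premise 5 is O(~redact_sample -> issue_warning); contrapositively O(~issue_warning -> redact_sample). Since O(~issue_warning) holds, K gives O(redact_sample).
Premise 7 is O(~don_mask -> ~redact_sample); contrapositively O(redact_sample -> don_mask). Since O(redact_sample) holds, K gives O(don_mask).
Premise 6 is O(log_claim -> ~don_mask); contrapositively O(don_mask -> ~log_claim). Since O(don_mask) holds, K gives O(~log_claim).
The contrapositive of premise 9 (O(seal_manifest -> log_claim)) is O(~log_claim -> ~seal_manifest), and O(~log_claim) is already established, so O(~seal_manifest).
So O(~seal_manifest) holds, i.e. seal_manifest is forbidden. None of the other listed options is forbidden under the premises.

seal_manifest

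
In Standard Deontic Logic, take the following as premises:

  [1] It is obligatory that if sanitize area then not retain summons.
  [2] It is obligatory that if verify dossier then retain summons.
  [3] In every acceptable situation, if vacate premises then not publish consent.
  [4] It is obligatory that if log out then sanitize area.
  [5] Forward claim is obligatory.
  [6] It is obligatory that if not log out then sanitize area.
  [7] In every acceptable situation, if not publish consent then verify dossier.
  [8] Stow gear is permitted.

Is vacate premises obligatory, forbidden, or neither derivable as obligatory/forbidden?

Forbidden

By case analysis on log_out: premise 4 gives O(log_out → sanitize_area) and premise 6 gives O(¬log_out → sanitize_area), so O(sanitize_area) either way.
Applying K to premise 1 (O(sanitize_area → ¬retain_summons)) and O(sanitize_area) yields O(¬retain_summons).
Premise 2, O(verify_dossier → retain_summons), contraposes to O(¬retain_summons → ¬verify_dossier); with O(¬retain_summons) we get O(¬verify_dossier).
Premise 7, O(¬publish_consent → verify_dossier), contraposes to O(¬verify_dossier → publish_consent); with O(¬verify_dossier) we get O(publish_consent).
Premise 3, O(vacate_premises → ¬publish_consent), contraposes to O(publish_consent → ¬vacate_premises); with O(publish_consent) we get O(¬vacate_premises).
Premises 5, 8 do not contribute to this derivation.
Thus O(¬vacate_premises), which is F(vacate_premises): vacate_premises is forbidden.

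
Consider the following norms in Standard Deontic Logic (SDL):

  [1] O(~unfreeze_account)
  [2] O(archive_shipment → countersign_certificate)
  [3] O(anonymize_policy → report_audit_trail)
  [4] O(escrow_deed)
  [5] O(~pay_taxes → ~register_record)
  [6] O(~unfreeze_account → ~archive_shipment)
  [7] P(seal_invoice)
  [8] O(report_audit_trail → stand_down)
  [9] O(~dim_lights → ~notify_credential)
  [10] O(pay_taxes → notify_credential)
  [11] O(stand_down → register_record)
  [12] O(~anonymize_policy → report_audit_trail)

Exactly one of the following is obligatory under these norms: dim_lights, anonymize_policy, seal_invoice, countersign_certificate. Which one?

By case analysis on ~anonymize_policy: premise 12 gives O(~anonymize_policy → report_audit_trail) and premise 3 gives O(anonymize_policy → report_audit_trail), so O(report_audit_trail) either way.
Premise 8 is O(report_audit_trail → stand_down); since O(report_audit_trail), deontic closure gives O(stand_down).
Applying K to premise 11 (O(stand_down → register_record)) and O(stand_down) yields O(register_record).
The contrapositive of premise 5 (O(~pay_taxes → ~register_record)) is O(register_record → pay_taxes), and O(register_record) is already established, so O(pay_taxes).
From O(pay_taxes) and premise 10, O(pay_taxes → notify_credential), we obtain O(notify_credential).
Premise 9, O(~dim_lights → ~notify_credential), contraposes to O(notify_credential → dim_lights); with O(notify_credential) we get O(dim_lights).
So O(dim_lights) holds — dim_lights is obligatory. None of the other listed options is made obligatory by any chain of premises.

dim_lights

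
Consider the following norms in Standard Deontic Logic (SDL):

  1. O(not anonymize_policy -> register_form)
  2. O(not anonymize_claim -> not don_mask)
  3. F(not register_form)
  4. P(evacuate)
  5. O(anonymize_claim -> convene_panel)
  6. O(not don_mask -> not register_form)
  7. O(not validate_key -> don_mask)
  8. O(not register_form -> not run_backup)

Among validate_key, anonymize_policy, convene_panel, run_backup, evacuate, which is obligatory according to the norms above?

convene_panel

Premise 3 is F(not register_form), i.e. O(register_form).
Premise 6 is O(not don_mask -> not register_form); contrapositively O(register_form -> don_mask). Since O(register_form) holds, K gives O(don_mask).
The contrapositive of premise 2 (O(not anonymize_claim -> not don_mask)) is O(don_mask -> anonymize_claim), and O(don_mask) is already established, so O(anonymize_claim).
Premise 5 is O(anonymize_claim -> convene_panel); since O(anonymize_claim), deontic closure gives O(convene_panel).
So O(convene_panel) holds — convene_panel is obligatory. None of the other listed options is made obligatory by any chain of premises.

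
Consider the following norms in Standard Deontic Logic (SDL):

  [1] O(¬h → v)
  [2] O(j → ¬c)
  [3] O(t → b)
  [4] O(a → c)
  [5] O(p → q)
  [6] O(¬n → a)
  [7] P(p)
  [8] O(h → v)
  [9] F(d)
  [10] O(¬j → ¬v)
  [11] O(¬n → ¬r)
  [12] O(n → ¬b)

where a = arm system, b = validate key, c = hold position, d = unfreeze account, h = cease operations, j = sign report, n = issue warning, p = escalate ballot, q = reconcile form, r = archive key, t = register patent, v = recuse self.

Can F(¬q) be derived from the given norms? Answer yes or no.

No

Premise 5 is O(p → q), but O(p) is not derivable from the premises (the permission P(p) asserts only ¬O(¬p), not O(p)), so it does not yield O(q).
No other premise forces O(q). An ideal world satisfying every premise can still have ¬q true, so F(¬q) is not derivable.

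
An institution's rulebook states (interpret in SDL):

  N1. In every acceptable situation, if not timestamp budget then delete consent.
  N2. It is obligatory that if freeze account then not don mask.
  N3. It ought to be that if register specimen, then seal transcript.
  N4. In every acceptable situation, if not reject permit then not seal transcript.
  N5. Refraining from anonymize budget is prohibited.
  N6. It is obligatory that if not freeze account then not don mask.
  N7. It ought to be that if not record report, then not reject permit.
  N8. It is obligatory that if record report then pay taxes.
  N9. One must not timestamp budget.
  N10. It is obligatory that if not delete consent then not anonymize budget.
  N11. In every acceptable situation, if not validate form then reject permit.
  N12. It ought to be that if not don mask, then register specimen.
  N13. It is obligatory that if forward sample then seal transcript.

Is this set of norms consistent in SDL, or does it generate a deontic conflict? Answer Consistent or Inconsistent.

Consistent

Premise 10 is O(¬delete_consent → ¬anonymize_budget), but O(¬delete_consent) is not derivable from the premises, so it does not yield O(¬anonymize_budget).
So O(¬anonymize_budget) is not derivable, and the apparent clash with O(anonymize_budget) does not arise.
A world satisfying every obligation exists (e.g. anonymize_budget=true, delete_consent=true, don_mask=false, forward_sample=false, freeze_account=false, pay_taxes=true, record_report=true, register_specimen=true, reject_permit=true, seal_transcript=true, timestamp_budget=false, validate_form=false); no atom is both obligatory and forbidden, so the set is consistent.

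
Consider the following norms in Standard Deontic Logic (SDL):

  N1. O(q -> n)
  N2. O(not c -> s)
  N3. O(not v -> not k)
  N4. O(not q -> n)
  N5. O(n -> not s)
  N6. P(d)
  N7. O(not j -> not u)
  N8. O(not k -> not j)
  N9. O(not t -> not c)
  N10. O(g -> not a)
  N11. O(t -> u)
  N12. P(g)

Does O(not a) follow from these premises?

Premise 10 is O(g -> not a), but O(g) is not derivable from the premises (the permission P(g) asserts only not O(not g), not O(g)), so it does not yield O(not a).
No other premise forces O(not a). An ideal world satisfying every premise can still have not a false, so O(not a) is not derivable.

No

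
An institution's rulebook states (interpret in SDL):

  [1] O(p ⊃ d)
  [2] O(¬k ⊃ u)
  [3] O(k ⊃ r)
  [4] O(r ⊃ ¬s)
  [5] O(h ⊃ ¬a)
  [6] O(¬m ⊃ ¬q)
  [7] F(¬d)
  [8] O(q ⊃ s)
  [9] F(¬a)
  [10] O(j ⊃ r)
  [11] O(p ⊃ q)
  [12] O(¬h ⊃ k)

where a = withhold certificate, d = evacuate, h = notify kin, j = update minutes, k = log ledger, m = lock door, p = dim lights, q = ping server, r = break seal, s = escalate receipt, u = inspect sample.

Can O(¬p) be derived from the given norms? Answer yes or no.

Yes

Premise 9, F(¬a), is equivalent to O(a).
Premise 5 is O(h ⊃ ¬a); contrapositively O(a ⊃ ¬h). Since O(a) holds, K gives O(¬h).
Applying K to premise 12 (O(¬h ⊃ k)) and O(¬h) yields O(k).
Applying K to premise 3 (O(k ⊃ r)) and O(k) yields O(r).
With premise 4, O(r ⊃ ¬s), the K-axiom yields O(¬s).
Premise 8 is O(q ⊃ s); contrapositively O(¬s ⊃ ¬q). Since O(¬s) holds, K gives O(¬q).
Premise 11, O(p ⊃ q), contraposes to O(¬q ⊃ ¬p); with O(¬q) we get O(¬p).
Premises 1, 2, 6, 7, 10 do not contribute to this derivation.
So O(¬p) follows.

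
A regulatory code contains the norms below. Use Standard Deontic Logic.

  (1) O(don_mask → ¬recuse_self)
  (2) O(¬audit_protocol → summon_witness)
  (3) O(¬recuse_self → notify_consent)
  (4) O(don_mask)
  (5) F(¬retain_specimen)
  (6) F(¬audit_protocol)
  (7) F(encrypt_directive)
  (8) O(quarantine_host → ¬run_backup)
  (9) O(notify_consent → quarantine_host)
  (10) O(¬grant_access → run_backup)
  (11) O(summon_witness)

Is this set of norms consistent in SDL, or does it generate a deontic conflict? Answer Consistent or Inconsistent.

Premise 2 is O(¬audit_protocol → summon_witness); even if O(summon_witness) held, inferring O(¬audit_protocol) would be affirming the consequent — invalid.
So O(¬audit_protocol) is not derivable, and the apparent clash with O(audit_protocol) does not arise.
A world satisfying every obligation exists (e.g. audit_protocol=true, don_mask=true, encrypt_directive=false, grant_access=true, notify_consent=true, quarantine_host=true, recuse_self=false, retain_specimen=true, run_backup=false, summon_witness=true); no atom is both obligatory and forbidden, so the set is consistent.

Consistent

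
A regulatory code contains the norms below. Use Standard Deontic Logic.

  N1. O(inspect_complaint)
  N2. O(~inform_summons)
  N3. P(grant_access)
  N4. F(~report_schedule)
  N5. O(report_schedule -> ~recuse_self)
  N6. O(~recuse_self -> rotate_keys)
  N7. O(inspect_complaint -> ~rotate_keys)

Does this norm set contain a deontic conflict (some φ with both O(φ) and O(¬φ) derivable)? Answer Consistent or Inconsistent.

Inconsistent

Premise 1 gives O(inspect_complaint).
Applying K to premise 7 (O(inspect_complaint -> ~rotate_keys)) and O(inspect_complaint) yields O(~rotate_keys).
Premise 6 is O(~recuse_self -> rotate_keys); contrapositively O(~rotate_keys -> recuse_self). Since O(~rotate_keys) holds, K gives O(recuse_self).
Premise 5 is O(report_schedule -> ~recuse_self); contrapositively O(recuse_self -> ~report_schedule). Since O(recuse_self) holds, K gives O(~report_schedule).
But premise 4, F(~report_schedule), means O(report_schedule).
We now have both O(~report_schedule) and O(report_schedule) — report_schedule is simultaneously obligatory and forbidden, violating the D-axiom.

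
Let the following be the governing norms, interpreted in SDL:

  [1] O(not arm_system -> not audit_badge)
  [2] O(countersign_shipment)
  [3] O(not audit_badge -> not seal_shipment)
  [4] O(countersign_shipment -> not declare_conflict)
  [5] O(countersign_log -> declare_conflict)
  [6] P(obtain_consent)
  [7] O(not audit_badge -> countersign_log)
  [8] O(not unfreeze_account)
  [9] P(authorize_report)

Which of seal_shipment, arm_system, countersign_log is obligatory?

arm_system

From premise 2 we have O(countersign_shipment).
Premise 4 is O(countersign_shipment -> not declare_conflict); since O(countersign_shipment), deontic closure gives O(not declare_conflict).
Premise 5, O(countersign_log -> declare_conflict), contraposes to O(not declare_conflict -> not countersign_log); with O(not declare_conflict) we get O(not countersign_log).
Premise 7, O(not audit_badge -> countersign_log), contraposes to O(not countersign_log -> audit_badge); with O(not countersign_log) we get O(audit_badge).
Premise 1 is O(not arm_system -> not audit_badge); contrapositively O(audit_badge -> arm_system). Since O(audit_badge) holds, K gives O(arm_system).
So O(arm_system) holds — arm_system is obligatory. None of the other listed options is made obligatory by any chain of premises.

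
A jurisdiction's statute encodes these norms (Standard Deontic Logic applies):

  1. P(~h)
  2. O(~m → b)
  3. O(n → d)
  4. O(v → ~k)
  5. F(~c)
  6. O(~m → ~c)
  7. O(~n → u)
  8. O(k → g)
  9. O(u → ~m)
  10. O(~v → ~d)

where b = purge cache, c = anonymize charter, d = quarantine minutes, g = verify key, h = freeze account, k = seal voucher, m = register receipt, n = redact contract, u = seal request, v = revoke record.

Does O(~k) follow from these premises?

Yes

Premise 5 is F(~c), i.e. O(c).
Premise 6 is O(~m → ~c); contrapositively O(c → m). Since O(c) holds, K gives O(m).
Premise 9 is O(u → ~m); contrapositively O(m → ~u). Since O(m) holds, K gives O(~u).
Premise 7 is O(~n → u); contrapositively O(~u → n). Since O(~u) holds, K gives O(n).
Premise 3 is O(n → d); since O(n), deontic closure gives O(d).
The contrapositive of premise 10 (O(~v → ~d)) is O(d → v), and O(d) is already established, so O(v).
Premise 4 is O(v → ~k); since O(v), deontic closure gives O(~k).
Premises 1, 2, 8 do not contribute to this derivation.
So O(~k) follows.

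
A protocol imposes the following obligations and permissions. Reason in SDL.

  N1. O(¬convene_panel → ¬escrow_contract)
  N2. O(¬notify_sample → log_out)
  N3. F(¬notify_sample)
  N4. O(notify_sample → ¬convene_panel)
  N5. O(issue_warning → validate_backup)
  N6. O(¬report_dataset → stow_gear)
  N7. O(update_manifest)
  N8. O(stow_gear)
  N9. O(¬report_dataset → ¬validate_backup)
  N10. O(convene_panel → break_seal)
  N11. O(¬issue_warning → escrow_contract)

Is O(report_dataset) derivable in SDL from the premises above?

Yes

Premise 3 is F(¬notify_sample), i.e. O(notify_sample).
From O(notify_sample) and premise 4, O(notify_sample → ¬convene_panel), we obtain O(¬convene_panel).
Premise 1 is O(¬convene_panel → ¬escrow_contract); since O(¬convene_panel), deontic closure gives O(¬escrow_contract).
Premise 11 is O(¬issue_warning → escrow_contract); contrapositively O(¬escrow_contract → issue_warning). Since O(¬escrow_contract) holds, K gives O(issue_warning).
With premise 5, O(issue_warning → validate_backup), the K-axiom yields O(validate_backup).
The contrapositive of premise 9 (O(¬report_dataset → ¬validate_backup)) is O(validate_backup → report_dataset), and O(validate_backup) is already established, so O(report_dataset).
Premises 2, 6, 7, 8, 10 do not contribute to this derivation.
So O(report_dataset) follows.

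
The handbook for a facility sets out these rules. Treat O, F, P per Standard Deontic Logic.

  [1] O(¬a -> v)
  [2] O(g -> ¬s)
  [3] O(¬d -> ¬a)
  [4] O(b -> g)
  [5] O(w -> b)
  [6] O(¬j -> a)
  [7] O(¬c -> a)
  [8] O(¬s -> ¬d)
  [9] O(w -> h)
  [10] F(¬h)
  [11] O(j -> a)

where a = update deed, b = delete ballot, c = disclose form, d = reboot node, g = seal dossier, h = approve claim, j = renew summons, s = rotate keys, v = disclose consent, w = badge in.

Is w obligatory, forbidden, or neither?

By case analysis on j: premise 11 gives O(j -> a) and premise 6 gives O(¬j -> a), so O(a) either way.
Premise 3 is O(¬d -> ¬a); contrapositively O(a -> d). Since O(a) holds, K gives O(d).
Premise 8 is O(¬s -> ¬d); contrapositively O(d -> s). Since O(d) holds, K gives O(s).
The contrapositive of premise 2 (O(g -> ¬s)) is O(s -> ¬g), and O(s) is already established, so O(¬g).
The contrapositive of premise 4 (O(b -> g)) is O(¬g -> ¬b), and O(¬g) is already established, so O(¬b).
Premise 5, O(w -> b), contraposes to O(¬b -> ¬w); with O(¬b) we get O(¬w).
Premises 1, 7, 9, 10 do not contribute to this derivation.
Thus O(¬w), which is F(w): w is forbidden.

Forbidden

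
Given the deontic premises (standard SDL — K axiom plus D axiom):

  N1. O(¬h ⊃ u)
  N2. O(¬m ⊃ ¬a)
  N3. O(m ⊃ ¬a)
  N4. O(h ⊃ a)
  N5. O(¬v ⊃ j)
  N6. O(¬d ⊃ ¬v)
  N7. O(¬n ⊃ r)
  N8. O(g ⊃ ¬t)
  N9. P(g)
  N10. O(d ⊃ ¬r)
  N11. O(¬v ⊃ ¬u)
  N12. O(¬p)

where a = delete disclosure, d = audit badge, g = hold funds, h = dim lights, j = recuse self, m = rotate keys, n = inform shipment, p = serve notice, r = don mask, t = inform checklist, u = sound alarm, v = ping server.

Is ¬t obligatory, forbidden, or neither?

Premise 8 is O(g ⊃ ¬t), but O(g) is not derivable from the premises (the permission P(g) asserts only ¬O(¬g), not O(g)), so it does not yield O(¬t).
No premise or chain of K-axiom applications forces O(¬t), and none forces O(t). So ¬t is neither obligatory nor forbidden under these norms.

Neither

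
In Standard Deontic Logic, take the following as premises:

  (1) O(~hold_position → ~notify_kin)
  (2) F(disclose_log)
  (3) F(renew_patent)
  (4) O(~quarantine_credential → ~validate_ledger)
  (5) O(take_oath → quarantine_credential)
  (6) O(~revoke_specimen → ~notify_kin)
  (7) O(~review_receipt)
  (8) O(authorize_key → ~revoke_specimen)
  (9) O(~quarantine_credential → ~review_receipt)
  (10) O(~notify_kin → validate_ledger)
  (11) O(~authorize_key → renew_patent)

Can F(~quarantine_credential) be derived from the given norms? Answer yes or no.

F(renew_patent) at premise 3 means O(~renew_patent).
The contrapositive of premise 11 (O(~authorize_key → renew_patent)) is O(~renew_patent → authorize_key), and O(~renew_patent) is already established, so O(authorize_key).
From O(authorize_key) and premise 8, O(authorize_key → ~revoke_specimen), we obtain O(~revoke_specimen).
Applying K to premise 6 (O(~revoke_specimen → ~notify_kin)) and O(~revoke_specimen) yields O(~notify_kin).
Applying K to premise 10 (O(~notify_kin → validate_ledger)) and O(~notify_kin) yields O(validate_ledger).
Premise 4, O(~quarantine_credential → ~validate_ledger), contraposes to O(validate_ledger → quarantine_credential); with O(validate_ledger) we get O(quarantine_credential).
Premises 1, 2, 5, 7, 9 do not contribute to this derivation.
So O(quarantine_credential) holds, i.e. F(~quarantine_credential). The claim follows.

Yes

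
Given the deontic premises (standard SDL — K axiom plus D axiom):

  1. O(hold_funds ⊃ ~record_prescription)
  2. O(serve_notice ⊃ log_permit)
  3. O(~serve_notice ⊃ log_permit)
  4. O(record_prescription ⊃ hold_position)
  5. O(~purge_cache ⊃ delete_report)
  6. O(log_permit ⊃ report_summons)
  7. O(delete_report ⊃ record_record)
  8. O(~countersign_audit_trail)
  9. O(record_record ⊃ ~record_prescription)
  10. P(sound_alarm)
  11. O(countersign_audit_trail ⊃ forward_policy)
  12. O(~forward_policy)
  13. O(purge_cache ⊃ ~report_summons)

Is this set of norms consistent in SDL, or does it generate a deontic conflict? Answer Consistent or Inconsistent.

Consistent

Premise 11 is O(countersign_audit_trail ⊃ forward_policy), but O(countersign_audit_trail) is not derivable from the premises, so it does not yield O(forward_policy).
So O(forward_policy) is not derivable, and the apparent clash with O(~forward_policy) does not arise.
A world satisfying every obligation exists (e.g. countersign_audit_trail=false, delete_report=true, forward_policy=false, hold_funds=false, hold_position=false, log_permit=true, purge_cache=false, record_prescription=false, record_record=true, report_summons=true, serve_notice=false, sound_alarm=false); no atom is both obligatory and forbidden, so the set is consistent.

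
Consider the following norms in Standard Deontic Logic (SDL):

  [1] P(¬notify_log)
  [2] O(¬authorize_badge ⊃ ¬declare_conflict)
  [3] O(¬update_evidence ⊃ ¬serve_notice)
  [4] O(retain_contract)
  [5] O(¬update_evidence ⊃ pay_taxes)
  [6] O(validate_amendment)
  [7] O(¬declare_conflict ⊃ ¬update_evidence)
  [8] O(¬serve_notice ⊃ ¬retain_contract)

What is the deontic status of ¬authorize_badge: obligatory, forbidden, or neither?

Premise 4 states O(retain_contract) outright.
The contrapositive of premise 8 (O(¬serve_notice ⊃ ¬retain_contract)) is O(retain_contract ⊃ serve_notice), and O(retain_contract) is already established, so O(serve_notice).
The contrapositive of premise 3 (O(¬update_evidence ⊃ ¬serve_notice)) is O(serve_notice ⊃ update_evidence), and O(serve_notice) is already established, so O(update_evidence).
The contrapositive of premise 7 (O(¬declare_conflict ⊃ ¬update_evidence)) is O(update_evidence ⊃ declare_conflict), and O(update_evidence) is already established, so O(declare_conflict).
The contrapositive of premise 2 (O(¬authorize_badge ⊃ ¬declare_conflict)) is O(declare_conflict ⊃ authorize_badge), and O(declare_conflict) is already established, so O(authorize_badge).
Premises 1, 5, 6 do not contribute to this derivation.
Thus O(authorize_badge), which is F(¬authorize_badge): ¬authorize_badge is forbidden.

Forbidden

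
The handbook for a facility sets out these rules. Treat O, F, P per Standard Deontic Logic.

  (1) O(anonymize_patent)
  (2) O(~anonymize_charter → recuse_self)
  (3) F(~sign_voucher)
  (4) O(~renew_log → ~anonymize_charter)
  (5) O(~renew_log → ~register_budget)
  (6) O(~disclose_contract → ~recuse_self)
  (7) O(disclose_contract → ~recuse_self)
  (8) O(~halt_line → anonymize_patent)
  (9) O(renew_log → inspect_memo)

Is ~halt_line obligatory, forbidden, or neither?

Premise 8 is O(~halt_line → anonymize_patent); even if O(anonymize_patent) held, inferring O(~halt_line) would be affirming the consequent — invalid.
No premise or chain of K-axiom applications forces O(~halt_line), and none forces O(halt_line). So ~halt_line is neither obligatory nor forbidden under these norms.

Neither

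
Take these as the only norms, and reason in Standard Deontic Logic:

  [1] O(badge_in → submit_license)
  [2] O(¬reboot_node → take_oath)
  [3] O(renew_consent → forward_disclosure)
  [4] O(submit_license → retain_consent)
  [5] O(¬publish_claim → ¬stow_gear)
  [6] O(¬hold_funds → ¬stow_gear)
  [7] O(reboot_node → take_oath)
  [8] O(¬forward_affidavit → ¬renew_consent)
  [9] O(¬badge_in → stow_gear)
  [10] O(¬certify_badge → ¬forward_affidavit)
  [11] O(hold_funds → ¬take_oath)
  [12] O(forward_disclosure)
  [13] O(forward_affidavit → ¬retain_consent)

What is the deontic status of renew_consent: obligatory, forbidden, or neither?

Forbidden

Premises 2 and 7 are O(¬reboot_node → take_oath) and O(reboot_node → take_oath); every ideal world satisfies ¬reboot_node or reboot_node, so in either case take_oath holds — hence O(take_oath).
Premise 11 is O(hold_funds → ¬take_oath); contrapositively O(take_oath → ¬hold_funds). Since O(take_oath) holds, K gives O(¬hold_funds).
From O(¬hold_funds) and premise 6, O(¬hold_funds → ¬stow_gear), we obtain O(¬stow_gear).
Premise 9 is O(¬badge_in → stow_gear); contrapositively O(¬stow_gear → badge_in). Since O(¬stow_gear) holds, K gives O(badge_in).
From O(badge_in) and premise 1, O(badge_in → submit_license), we obtain O(submit_license).
From O(submit_license) and premise 4, O(submit_license → retain_consent), we obtain O(retain_consent).
Premise 13, O(forward_affidavit → ¬retain_consent), contraposes to O(retain_consent → ¬forward_affidavit); with O(retain_consent) we get O(¬forward_affidavit).
With premise 8, O(¬forward_affidavit → ¬renew_consent), the K-axiom yields O(¬renew_consent).
Premises 3, 5, 10, 12 do not contribute to this derivation.
Thus O(¬renew_consent), which is F(renew_consent): renew_consent is forbidden.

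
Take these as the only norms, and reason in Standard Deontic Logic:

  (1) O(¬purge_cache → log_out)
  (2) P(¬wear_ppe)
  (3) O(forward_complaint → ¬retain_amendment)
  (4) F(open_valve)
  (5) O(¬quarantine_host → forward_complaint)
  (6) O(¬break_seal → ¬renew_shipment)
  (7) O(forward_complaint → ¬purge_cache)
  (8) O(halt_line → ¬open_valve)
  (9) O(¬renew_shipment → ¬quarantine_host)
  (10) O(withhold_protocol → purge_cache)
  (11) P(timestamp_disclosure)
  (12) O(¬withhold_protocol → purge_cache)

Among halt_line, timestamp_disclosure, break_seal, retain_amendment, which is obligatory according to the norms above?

break_seal

Premises 12 and 10 cover both cases: O(¬withhold_protocol → purge_cache) and O(withhold_protocol → purge_cache). Since ¬withhold_protocol ∨ withhold_protocol is a tautology, O(purge_cache) follows.
The contrapositive of premise 7 (O(forward_complaint → ¬purge_cache)) is O(purge_cache → ¬forward_complaint), and O(purge_cache) is already established, so O(¬forward_complaint).
Premise 5 is O(¬quarantine_host → forward_complaint); contrapositively O(¬forward_complaint → quarantine_host). Since O(¬forward_complaint) holds, K gives O(quarantine_host).
Premise 9, O(¬renew_shipment → ¬quarantine_host), contraposes to O(quarantine_host → renew_shipment); with O(quarantine_host) we get O(renew_shipment).
Premise 6, O(¬break_seal → ¬renew_shipment), contraposes to O(renew_shipment → break_seal); with O(renew_shipment) we get O(break_seal).
So O(break_seal) holds — break_seal is obligatory. None of the other listed options is made obligatory by any chain of premises.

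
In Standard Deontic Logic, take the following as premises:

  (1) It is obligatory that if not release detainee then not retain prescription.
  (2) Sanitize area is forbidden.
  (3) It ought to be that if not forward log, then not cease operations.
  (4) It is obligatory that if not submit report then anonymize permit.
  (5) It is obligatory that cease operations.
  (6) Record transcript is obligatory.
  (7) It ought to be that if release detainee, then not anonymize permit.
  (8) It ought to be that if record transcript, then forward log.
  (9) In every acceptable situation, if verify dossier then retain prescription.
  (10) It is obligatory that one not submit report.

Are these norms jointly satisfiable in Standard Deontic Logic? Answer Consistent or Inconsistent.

Premise 3 is O(¬forward_log → ¬cease_operations), but O(¬forward_log) is not derivable from the premises, so it does not yield O(¬cease_operations).
So O(¬cease_operations) is not derivable, and the apparent clash with O(cease_operations) does not arise.
A world satisfying every obligation exists (e.g. anonymize_permit=true, cease_operations=true, forward_log=true, record_transcript=true, release_detainee=false, retain_prescription=false, sanitize_area=false, submit_report=false, verify_dossier=false); no atom is both obligatory and forbidden, so the set is consistent.

Consistent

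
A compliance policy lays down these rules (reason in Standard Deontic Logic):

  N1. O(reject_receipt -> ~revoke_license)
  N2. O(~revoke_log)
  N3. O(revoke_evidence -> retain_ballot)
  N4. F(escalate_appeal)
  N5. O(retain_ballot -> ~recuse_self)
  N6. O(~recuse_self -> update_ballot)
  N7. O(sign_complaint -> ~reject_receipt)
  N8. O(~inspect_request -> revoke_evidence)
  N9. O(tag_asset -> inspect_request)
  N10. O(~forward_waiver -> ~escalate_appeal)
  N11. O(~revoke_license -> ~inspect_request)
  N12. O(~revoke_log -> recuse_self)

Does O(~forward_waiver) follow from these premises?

No

Premise 10 is O(~forward_waiver -> ~escalate_appeal); even if O(~escalate_appeal) held, inferring O(~forward_waiver) would be affirming the consequent — invalid.
No other premise forces O(~forward_waiver). An ideal world satisfying every premise can still have ~forward_waiver false, so O(~forward_waiver) is not derivable.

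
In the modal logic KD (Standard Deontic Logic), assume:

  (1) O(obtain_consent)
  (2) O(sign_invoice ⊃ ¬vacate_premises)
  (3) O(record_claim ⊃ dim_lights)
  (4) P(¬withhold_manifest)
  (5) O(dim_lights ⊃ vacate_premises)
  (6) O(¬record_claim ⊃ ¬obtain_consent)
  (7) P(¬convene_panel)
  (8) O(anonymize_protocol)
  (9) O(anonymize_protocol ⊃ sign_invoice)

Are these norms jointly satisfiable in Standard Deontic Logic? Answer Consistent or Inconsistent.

Inconsistent

Premise 8 states O(anonymize_protocol) outright.
Applying K to premise 9 (O(anonymize_protocol ⊃ sign_invoice)) and O(anonymize_protocol) yields O(sign_invoice).
From O(sign_invoice) and premise 2, O(sign_invoice ⊃ ¬vacate_premises), we obtain O(¬vacate_premises).
Premise 5 is O(dim_lights ⊃ vacate_premises); contrapositively O(¬vacate_premises ⊃ ¬dim_lights). Since O(¬vacate_premises) holds, K gives O(¬dim_lights).
The contrapositive of premise 3 (O(record_claim ⊃ dim_lights)) is O(¬dim_lights ⊃ ¬record_claim), and O(¬dim_lights) is already established, so O(¬record_claim).
Premise 6 is O(¬record_claim ⊃ ¬obtain_consent); since O(¬record_claim), deontic closure gives O(¬obtain_consent).
However, premise 1 gives O(obtain_consent).
We now have both O(¬obtain_consent) and O(obtain_consent) — obtain_consent is simultaneously obligatory and forbidden, violating the D-axiom.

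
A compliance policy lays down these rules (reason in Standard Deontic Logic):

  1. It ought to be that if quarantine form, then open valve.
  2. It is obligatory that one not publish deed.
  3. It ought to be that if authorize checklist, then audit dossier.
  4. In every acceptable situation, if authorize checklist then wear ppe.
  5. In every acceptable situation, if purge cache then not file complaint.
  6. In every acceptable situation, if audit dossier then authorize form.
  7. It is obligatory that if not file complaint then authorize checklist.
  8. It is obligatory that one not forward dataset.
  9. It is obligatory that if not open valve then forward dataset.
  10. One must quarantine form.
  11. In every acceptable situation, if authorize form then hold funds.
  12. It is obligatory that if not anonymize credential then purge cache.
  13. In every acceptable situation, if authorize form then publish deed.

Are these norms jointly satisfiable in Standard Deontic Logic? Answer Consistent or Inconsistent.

Premise 9 is O(¬open_valve → forward_dataset), but O(¬open_valve) is not derivable from the premises, so it does not yield O(forward_dataset).
So O(forward_dataset) is not derivable, and the apparent clash with O(¬forward_dataset) does not arise.
A world satisfying every obligation exists (e.g. anonymize_credential=true, audit_dossier=false, authorize_checklist=false, authorize_form=false, file_complaint=true, forward_dataset=false, hold_funds=false, open_valve=true, publish_deed=false, purge_cache=false, quarantine_form=true, wear_ppe=false); no atom is both obligatory and forbidden, so the set is consistent.

Consistent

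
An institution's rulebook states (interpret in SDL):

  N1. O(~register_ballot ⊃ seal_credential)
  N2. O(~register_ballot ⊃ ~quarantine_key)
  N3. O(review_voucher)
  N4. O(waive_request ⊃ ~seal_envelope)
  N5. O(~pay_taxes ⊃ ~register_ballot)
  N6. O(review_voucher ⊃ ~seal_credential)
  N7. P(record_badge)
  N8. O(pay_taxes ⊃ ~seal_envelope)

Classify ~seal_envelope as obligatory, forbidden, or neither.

Premise 3 states O(review_voucher) outright.
Applying K to premise 6 (O(review_voucher ⊃ ~seal_credential)) and O(review_voucher) yields O(~seal_credential).
The contrapositive of premise 1 (O(~register_ballot ⊃ seal_credential)) is O(~seal_credential ⊃ register_ballot), and O(~seal_credential) is already established, so O(register_ballot).
The contrapositive of premise 5 (O(~pay_taxes ⊃ ~register_ballot)) is O(register_ballot ⊃ pay_taxes), and O(register_ballot) is already established, so O(pay_taxes).
Applying K to premise 8 (O(pay_taxes ⊃ ~seal_envelope)) and O(pay_taxes) yields O(~seal_envelope).
Premises 2, 4, 7 do not contribute to this derivation.
Hence ~seal_envelope is obligatory.

Obligatory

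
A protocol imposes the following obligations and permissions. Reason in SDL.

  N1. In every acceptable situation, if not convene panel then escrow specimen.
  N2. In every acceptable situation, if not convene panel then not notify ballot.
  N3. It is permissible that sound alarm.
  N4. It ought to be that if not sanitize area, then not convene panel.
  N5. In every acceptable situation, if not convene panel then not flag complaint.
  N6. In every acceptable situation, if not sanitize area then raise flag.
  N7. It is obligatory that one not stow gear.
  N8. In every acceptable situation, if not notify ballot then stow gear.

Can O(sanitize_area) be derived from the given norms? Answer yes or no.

Premise 7 states O(¬stow_gear) outright.
Premise 8 is O(¬notify_ballot → stow_gear); contrapositively O(¬stow_gear → notify_ballot). Since O(¬stow_gear) holds, K gives O(notify_ballot).
The contrapositive of premise 2 (O(¬convene_panel → ¬notify_ballot)) is O(notify_ballot → convene_panel), and O(notify_ballot) is already established, so O(convene_panel).
Premise 4, O(¬sanitize_area → ¬convene_panel), contraposes to O(convene_panel → sanitize_area); with O(convene_panel) we get O(sanitize_area).
Premises 1, 3, 5, 6 do not contribute to this derivation.
So O(sanitize_area) follows.

Yes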